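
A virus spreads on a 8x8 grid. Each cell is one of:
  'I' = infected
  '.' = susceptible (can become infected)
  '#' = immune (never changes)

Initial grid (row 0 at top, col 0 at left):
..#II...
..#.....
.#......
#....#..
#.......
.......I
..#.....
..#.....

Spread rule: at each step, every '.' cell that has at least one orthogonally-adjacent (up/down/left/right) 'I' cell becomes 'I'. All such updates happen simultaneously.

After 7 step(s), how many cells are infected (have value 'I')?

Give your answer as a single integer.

Answer: 48

Derivation:
Step 0 (initial): 3 infected
Step 1: +6 new -> 9 infected
Step 2: +9 new -> 18 infected
Step 3: +12 new -> 30 infected
Step 4: +8 new -> 38 infected
Step 5: +5 new -> 43 infected
Step 6: +3 new -> 46 infected
Step 7: +2 new -> 48 infected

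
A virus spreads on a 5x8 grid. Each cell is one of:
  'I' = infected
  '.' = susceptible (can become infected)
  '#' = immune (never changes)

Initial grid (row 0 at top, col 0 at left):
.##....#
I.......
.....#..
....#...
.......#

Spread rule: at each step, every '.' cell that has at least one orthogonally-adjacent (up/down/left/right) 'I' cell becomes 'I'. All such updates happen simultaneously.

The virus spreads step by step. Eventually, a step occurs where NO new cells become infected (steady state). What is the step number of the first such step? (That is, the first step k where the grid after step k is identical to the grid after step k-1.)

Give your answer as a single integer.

Step 0 (initial): 1 infected
Step 1: +3 new -> 4 infected
Step 2: +3 new -> 7 infected
Step 3: +4 new -> 11 infected
Step 4: +5 new -> 16 infected
Step 5: +5 new -> 21 infected
Step 6: +3 new -> 24 infected
Step 7: +4 new -> 28 infected
Step 8: +3 new -> 31 infected
Step 9: +3 new -> 34 infected
Step 10: +0 new -> 34 infected

Answer: 10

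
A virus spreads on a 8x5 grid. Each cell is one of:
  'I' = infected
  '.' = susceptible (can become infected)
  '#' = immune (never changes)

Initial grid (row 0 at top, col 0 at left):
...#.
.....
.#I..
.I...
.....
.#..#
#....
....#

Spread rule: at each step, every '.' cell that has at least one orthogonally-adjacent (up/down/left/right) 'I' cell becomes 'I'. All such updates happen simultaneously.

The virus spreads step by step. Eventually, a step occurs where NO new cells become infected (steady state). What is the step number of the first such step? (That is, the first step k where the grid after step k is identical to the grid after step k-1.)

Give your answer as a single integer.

Step 0 (initial): 2 infected
Step 1: +5 new -> 7 infected
Step 2: +8 new -> 15 infected
Step 3: +7 new -> 22 infected
Step 4: +5 new -> 27 infected
Step 5: +3 new -> 30 infected
Step 6: +3 new -> 33 infected
Step 7: +1 new -> 34 infected
Step 8: +0 new -> 34 infected

Answer: 8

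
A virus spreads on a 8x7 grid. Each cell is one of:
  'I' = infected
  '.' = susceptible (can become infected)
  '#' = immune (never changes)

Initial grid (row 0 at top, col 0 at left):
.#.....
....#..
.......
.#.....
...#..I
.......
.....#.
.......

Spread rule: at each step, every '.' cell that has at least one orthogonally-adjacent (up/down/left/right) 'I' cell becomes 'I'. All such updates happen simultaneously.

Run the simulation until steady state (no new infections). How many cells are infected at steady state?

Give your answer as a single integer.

Answer: 51

Derivation:
Step 0 (initial): 1 infected
Step 1: +3 new -> 4 infected
Step 2: +5 new -> 9 infected
Step 3: +5 new -> 14 infected
Step 4: +7 new -> 21 infected
Step 5: +6 new -> 27 infected
Step 6: +7 new -> 34 infected
Step 7: +7 new -> 41 infected
Step 8: +6 new -> 47 infected
Step 9: +3 new -> 50 infected
Step 10: +1 new -> 51 infected
Step 11: +0 new -> 51 infected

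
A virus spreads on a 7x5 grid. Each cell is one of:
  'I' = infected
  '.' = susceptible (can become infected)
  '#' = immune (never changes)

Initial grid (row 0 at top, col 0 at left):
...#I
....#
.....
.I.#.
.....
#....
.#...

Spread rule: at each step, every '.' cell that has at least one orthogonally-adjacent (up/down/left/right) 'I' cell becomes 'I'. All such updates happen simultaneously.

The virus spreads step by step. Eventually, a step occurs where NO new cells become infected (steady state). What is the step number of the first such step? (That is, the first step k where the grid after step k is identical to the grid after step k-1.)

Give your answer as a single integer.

Answer: 7

Derivation:
Step 0 (initial): 2 infected
Step 1: +4 new -> 6 infected
Step 2: +6 new -> 12 infected
Step 3: +6 new -> 18 infected
Step 4: +7 new -> 25 infected
Step 5: +3 new -> 28 infected
Step 6: +1 new -> 29 infected
Step 7: +0 new -> 29 infected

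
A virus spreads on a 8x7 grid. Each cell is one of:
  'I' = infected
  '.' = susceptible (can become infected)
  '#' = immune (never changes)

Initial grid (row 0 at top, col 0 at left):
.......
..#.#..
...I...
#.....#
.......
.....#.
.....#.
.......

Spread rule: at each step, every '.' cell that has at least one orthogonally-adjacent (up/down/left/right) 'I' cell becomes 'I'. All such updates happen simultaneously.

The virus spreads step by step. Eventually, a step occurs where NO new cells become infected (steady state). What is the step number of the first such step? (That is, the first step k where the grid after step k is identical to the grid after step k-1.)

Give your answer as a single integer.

Step 0 (initial): 1 infected
Step 1: +4 new -> 5 infected
Step 2: +6 new -> 11 infected
Step 3: +11 new -> 22 infected
Step 4: +9 new -> 31 infected
Step 5: +8 new -> 39 infected
Step 6: +5 new -> 44 infected
Step 7: +4 new -> 48 infected
Step 8: +2 new -> 50 infected
Step 9: +0 new -> 50 infected

Answer: 9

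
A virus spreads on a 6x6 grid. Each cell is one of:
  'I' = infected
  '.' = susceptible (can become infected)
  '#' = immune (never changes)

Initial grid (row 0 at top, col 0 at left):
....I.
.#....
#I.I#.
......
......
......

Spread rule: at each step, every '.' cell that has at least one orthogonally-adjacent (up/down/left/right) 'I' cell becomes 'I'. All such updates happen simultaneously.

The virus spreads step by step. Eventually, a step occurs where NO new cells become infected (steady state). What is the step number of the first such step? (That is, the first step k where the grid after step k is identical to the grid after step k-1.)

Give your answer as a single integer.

Step 0 (initial): 3 infected
Step 1: +7 new -> 10 infected
Step 2: +8 new -> 18 infected
Step 3: +8 new -> 26 infected
Step 4: +5 new -> 31 infected
Step 5: +2 new -> 33 infected
Step 6: +0 new -> 33 infected

Answer: 6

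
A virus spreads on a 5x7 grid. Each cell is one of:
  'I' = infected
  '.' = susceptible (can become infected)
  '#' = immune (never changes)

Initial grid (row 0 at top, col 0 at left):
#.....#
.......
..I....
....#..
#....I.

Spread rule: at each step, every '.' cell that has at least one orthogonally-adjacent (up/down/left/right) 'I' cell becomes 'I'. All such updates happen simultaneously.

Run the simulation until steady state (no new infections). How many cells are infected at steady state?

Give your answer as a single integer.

Step 0 (initial): 2 infected
Step 1: +7 new -> 9 infected
Step 2: +11 new -> 20 infected
Step 3: +8 new -> 28 infected
Step 4: +3 new -> 31 infected
Step 5: +0 new -> 31 infected

Answer: 31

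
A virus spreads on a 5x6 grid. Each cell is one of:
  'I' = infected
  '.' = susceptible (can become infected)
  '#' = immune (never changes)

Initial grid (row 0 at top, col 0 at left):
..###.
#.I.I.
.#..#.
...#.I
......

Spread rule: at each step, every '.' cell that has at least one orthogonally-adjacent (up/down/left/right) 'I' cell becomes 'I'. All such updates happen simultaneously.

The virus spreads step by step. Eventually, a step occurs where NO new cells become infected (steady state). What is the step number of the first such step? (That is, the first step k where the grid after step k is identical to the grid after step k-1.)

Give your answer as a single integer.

Answer: 6

Derivation:
Step 0 (initial): 3 infected
Step 1: +7 new -> 10 infected
Step 2: +5 new -> 15 infected
Step 3: +4 new -> 19 infected
Step 4: +2 new -> 21 infected
Step 5: +2 new -> 23 infected
Step 6: +0 new -> 23 infected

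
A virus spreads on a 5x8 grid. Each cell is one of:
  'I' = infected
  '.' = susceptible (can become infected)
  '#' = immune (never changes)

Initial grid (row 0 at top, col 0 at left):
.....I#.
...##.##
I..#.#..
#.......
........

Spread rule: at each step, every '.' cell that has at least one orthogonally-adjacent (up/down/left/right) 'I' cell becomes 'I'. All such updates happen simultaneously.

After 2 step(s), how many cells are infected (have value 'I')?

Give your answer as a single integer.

Answer: 11

Derivation:
Step 0 (initial): 2 infected
Step 1: +4 new -> 6 infected
Step 2: +5 new -> 11 infected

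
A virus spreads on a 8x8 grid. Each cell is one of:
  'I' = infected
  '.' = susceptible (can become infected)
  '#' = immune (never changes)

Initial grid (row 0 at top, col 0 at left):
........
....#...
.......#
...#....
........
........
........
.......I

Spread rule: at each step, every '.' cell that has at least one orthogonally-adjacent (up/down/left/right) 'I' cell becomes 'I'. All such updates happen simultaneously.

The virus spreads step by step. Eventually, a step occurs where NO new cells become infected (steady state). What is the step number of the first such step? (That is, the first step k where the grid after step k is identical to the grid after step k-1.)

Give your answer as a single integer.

Step 0 (initial): 1 infected
Step 1: +2 new -> 3 infected
Step 2: +3 new -> 6 infected
Step 3: +4 new -> 10 infected
Step 4: +5 new -> 15 infected
Step 5: +5 new -> 20 infected
Step 6: +6 new -> 26 infected
Step 7: +7 new -> 33 infected
Step 8: +7 new -> 40 infected
Step 9: +6 new -> 46 infected
Step 10: +5 new -> 51 infected
Step 11: +4 new -> 55 infected
Step 12: +3 new -> 58 infected
Step 13: +2 new -> 60 infected
Step 14: +1 new -> 61 infected
Step 15: +0 new -> 61 infected

Answer: 15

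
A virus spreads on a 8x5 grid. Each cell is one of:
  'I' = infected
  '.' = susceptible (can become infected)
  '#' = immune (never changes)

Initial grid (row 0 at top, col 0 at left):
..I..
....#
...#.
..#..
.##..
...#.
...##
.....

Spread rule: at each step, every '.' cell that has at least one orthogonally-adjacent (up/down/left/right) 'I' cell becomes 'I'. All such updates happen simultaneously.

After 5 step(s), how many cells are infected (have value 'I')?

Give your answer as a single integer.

Step 0 (initial): 1 infected
Step 1: +3 new -> 4 infected
Step 2: +5 new -> 9 infected
Step 3: +2 new -> 11 infected
Step 4: +2 new -> 13 infected
Step 5: +1 new -> 14 infected

Answer: 14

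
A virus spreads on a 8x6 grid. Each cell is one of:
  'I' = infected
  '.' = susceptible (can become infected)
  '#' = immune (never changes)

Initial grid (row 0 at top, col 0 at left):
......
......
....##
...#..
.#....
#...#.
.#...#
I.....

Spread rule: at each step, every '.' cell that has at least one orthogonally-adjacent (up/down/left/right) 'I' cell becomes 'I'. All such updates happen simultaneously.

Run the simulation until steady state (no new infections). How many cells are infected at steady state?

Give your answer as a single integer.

Step 0 (initial): 1 infected
Step 1: +2 new -> 3 infected
Step 2: +1 new -> 4 infected
Step 3: +2 new -> 6 infected
Step 4: +3 new -> 9 infected
Step 5: +5 new -> 14 infected
Step 6: +2 new -> 16 infected
Step 7: +3 new -> 19 infected
Step 8: +6 new -> 25 infected
Step 9: +7 new -> 32 infected
Step 10: +4 new -> 36 infected
Step 11: +3 new -> 39 infected
Step 12: +1 new -> 40 infected
Step 13: +0 new -> 40 infected

Answer: 40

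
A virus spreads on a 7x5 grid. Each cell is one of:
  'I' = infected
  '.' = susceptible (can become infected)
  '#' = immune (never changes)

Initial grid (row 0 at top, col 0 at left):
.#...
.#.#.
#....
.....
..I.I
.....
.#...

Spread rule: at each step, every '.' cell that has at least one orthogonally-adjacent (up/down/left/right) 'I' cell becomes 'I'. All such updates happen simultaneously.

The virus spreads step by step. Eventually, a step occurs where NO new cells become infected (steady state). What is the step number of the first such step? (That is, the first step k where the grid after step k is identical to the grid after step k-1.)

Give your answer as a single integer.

Answer: 6

Derivation:
Step 0 (initial): 2 infected
Step 1: +6 new -> 8 infected
Step 2: +9 new -> 17 infected
Step 3: +7 new -> 24 infected
Step 4: +3 new -> 27 infected
Step 5: +1 new -> 28 infected
Step 6: +0 new -> 28 infected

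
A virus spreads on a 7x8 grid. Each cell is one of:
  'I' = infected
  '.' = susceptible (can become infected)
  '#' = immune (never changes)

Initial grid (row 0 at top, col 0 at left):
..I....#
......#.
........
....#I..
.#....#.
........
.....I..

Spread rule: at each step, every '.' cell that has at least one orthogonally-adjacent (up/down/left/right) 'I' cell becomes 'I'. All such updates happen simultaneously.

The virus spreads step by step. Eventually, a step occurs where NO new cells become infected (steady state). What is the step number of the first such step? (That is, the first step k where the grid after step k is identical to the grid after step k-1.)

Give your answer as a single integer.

Step 0 (initial): 3 infected
Step 1: +9 new -> 12 infected
Step 2: +14 new -> 26 infected
Step 3: +12 new -> 38 infected
Step 4: +8 new -> 46 infected
Step 5: +3 new -> 49 infected
Step 6: +2 new -> 51 infected
Step 7: +0 new -> 51 infected

Answer: 7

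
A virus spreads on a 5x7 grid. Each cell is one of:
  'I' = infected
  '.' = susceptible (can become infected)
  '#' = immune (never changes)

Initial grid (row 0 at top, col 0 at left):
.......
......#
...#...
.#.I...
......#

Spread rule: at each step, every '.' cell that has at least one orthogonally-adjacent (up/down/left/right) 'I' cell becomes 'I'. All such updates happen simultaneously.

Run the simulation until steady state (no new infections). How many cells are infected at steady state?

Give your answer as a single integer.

Step 0 (initial): 1 infected
Step 1: +3 new -> 4 infected
Step 2: +5 new -> 9 infected
Step 3: +7 new -> 16 infected
Step 4: +8 new -> 24 infected
Step 5: +5 new -> 29 infected
Step 6: +2 new -> 31 infected
Step 7: +0 new -> 31 infected

Answer: 31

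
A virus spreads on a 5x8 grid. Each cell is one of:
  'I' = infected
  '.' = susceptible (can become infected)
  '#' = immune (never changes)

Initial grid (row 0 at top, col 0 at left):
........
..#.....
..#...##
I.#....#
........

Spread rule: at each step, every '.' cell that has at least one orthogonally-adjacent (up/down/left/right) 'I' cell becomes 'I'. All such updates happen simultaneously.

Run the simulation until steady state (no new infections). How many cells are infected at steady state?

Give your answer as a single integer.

Step 0 (initial): 1 infected
Step 1: +3 new -> 4 infected
Step 2: +3 new -> 7 infected
Step 3: +3 new -> 10 infected
Step 4: +2 new -> 12 infected
Step 5: +3 new -> 15 infected
Step 6: +4 new -> 19 infected
Step 7: +5 new -> 24 infected
Step 8: +5 new -> 29 infected
Step 9: +2 new -> 31 infected
Step 10: +2 new -> 33 infected
Step 11: +1 new -> 34 infected
Step 12: +0 new -> 34 infected

Answer: 34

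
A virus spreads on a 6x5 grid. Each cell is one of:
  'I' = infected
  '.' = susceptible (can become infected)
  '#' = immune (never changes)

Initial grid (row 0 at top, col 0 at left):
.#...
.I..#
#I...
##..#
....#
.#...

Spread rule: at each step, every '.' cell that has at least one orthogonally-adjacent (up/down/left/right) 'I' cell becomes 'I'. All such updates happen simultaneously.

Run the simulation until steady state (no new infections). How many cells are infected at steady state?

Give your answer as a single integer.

Answer: 22

Derivation:
Step 0 (initial): 2 infected
Step 1: +3 new -> 5 infected
Step 2: +5 new -> 10 infected
Step 3: +4 new -> 14 infected
Step 4: +4 new -> 18 infected
Step 5: +2 new -> 20 infected
Step 6: +2 new -> 22 infected
Step 7: +0 new -> 22 infected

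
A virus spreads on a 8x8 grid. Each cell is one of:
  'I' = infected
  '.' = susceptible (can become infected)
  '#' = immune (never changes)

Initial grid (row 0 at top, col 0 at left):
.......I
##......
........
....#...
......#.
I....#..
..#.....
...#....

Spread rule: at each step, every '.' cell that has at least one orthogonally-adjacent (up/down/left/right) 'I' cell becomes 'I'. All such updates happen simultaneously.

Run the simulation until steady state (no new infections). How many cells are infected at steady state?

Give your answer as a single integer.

Answer: 57

Derivation:
Step 0 (initial): 2 infected
Step 1: +5 new -> 7 infected
Step 2: +8 new -> 15 infected
Step 3: +9 new -> 24 infected
Step 4: +11 new -> 35 infected
Step 5: +9 new -> 44 infected
Step 6: +8 new -> 52 infected
Step 7: +4 new -> 56 infected
Step 8: +1 new -> 57 infected
Step 9: +0 new -> 57 infected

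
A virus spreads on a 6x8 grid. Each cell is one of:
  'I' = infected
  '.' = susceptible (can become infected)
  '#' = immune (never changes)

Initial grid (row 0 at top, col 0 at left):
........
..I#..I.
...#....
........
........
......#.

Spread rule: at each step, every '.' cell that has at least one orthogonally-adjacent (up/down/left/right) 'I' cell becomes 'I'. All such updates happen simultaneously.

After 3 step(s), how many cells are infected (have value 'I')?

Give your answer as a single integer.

Step 0 (initial): 2 infected
Step 1: +7 new -> 9 infected
Step 2: +11 new -> 20 infected
Step 3: +10 new -> 30 infected

Answer: 30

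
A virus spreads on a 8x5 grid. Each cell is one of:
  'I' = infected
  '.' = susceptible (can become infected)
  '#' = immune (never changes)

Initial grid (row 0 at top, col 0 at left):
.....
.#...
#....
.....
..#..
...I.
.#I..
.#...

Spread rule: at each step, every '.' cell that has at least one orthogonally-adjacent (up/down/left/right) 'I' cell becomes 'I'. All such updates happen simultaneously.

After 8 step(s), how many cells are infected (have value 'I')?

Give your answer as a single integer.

Step 0 (initial): 2 infected
Step 1: +5 new -> 7 infected
Step 2: +5 new -> 12 infected
Step 3: +6 new -> 18 infected
Step 4: +6 new -> 24 infected
Step 5: +6 new -> 30 infected
Step 6: +2 new -> 32 infected
Step 7: +1 new -> 33 infected
Step 8: +1 new -> 34 infected

Answer: 34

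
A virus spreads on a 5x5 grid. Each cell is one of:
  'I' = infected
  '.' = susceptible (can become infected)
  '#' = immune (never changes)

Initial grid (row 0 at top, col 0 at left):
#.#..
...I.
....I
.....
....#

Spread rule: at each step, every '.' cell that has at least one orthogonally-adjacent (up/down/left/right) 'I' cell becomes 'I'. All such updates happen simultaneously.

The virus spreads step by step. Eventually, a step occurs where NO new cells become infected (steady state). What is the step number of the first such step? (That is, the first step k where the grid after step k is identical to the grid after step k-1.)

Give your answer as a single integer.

Step 0 (initial): 2 infected
Step 1: +5 new -> 7 infected
Step 2: +4 new -> 11 infected
Step 3: +5 new -> 16 infected
Step 4: +3 new -> 19 infected
Step 5: +2 new -> 21 infected
Step 6: +1 new -> 22 infected
Step 7: +0 new -> 22 infected

Answer: 7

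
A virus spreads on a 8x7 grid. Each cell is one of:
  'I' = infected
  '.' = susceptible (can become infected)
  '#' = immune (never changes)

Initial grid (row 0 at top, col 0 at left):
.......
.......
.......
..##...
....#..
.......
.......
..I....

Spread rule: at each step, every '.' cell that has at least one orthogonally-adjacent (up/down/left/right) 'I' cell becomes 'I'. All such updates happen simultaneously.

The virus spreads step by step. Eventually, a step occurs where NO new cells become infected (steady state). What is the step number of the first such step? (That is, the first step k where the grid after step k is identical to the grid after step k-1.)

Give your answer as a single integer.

Answer: 12

Derivation:
Step 0 (initial): 1 infected
Step 1: +3 new -> 4 infected
Step 2: +5 new -> 9 infected
Step 3: +6 new -> 15 infected
Step 4: +6 new -> 21 infected
Step 5: +4 new -> 25 infected
Step 6: +4 new -> 29 infected
Step 7: +5 new -> 34 infected
Step 8: +7 new -> 41 infected
Step 9: +6 new -> 47 infected
Step 10: +4 new -> 51 infected
Step 11: +2 new -> 53 infected
Step 12: +0 new -> 53 infected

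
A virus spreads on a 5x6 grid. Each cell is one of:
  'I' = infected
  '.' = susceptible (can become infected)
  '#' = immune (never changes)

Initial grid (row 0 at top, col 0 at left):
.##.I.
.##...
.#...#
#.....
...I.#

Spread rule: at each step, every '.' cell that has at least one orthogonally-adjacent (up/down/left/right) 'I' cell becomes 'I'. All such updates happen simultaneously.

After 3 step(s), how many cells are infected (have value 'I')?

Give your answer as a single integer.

Answer: 19

Derivation:
Step 0 (initial): 2 infected
Step 1: +6 new -> 8 infected
Step 2: +7 new -> 15 infected
Step 3: +4 new -> 19 infected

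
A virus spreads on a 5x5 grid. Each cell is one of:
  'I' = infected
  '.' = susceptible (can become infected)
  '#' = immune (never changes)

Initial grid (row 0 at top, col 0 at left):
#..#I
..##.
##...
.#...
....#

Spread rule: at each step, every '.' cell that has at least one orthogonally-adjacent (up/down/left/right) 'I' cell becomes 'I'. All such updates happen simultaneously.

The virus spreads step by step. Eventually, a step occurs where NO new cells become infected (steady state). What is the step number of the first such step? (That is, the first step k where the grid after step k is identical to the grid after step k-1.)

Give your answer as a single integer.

Step 0 (initial): 1 infected
Step 1: +1 new -> 2 infected
Step 2: +1 new -> 3 infected
Step 3: +2 new -> 5 infected
Step 4: +2 new -> 7 infected
Step 5: +2 new -> 9 infected
Step 6: +1 new -> 10 infected
Step 7: +1 new -> 11 infected
Step 8: +1 new -> 12 infected
Step 9: +1 new -> 13 infected
Step 10: +0 new -> 13 infected

Answer: 10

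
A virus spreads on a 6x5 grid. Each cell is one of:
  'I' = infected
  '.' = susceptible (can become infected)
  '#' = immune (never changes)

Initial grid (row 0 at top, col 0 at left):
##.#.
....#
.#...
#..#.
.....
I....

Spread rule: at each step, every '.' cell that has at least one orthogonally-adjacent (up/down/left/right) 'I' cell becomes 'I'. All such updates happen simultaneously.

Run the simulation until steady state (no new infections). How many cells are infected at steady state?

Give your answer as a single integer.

Step 0 (initial): 1 infected
Step 1: +2 new -> 3 infected
Step 2: +2 new -> 5 infected
Step 3: +3 new -> 8 infected
Step 4: +3 new -> 11 infected
Step 5: +2 new -> 13 infected
Step 6: +3 new -> 16 infected
Step 7: +4 new -> 20 infected
Step 8: +1 new -> 21 infected
Step 9: +1 new -> 22 infected
Step 10: +0 new -> 22 infected

Answer: 22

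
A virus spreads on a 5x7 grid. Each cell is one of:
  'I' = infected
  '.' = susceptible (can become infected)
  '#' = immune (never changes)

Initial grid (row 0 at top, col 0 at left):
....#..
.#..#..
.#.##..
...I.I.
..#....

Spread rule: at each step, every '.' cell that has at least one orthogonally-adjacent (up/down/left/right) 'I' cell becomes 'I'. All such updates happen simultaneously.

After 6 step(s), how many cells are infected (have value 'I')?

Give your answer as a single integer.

Step 0 (initial): 2 infected
Step 1: +6 new -> 8 infected
Step 2: +6 new -> 14 infected
Step 3: +5 new -> 19 infected
Step 4: +5 new -> 24 infected
Step 5: +3 new -> 27 infected
Step 6: +1 new -> 28 infected

Answer: 28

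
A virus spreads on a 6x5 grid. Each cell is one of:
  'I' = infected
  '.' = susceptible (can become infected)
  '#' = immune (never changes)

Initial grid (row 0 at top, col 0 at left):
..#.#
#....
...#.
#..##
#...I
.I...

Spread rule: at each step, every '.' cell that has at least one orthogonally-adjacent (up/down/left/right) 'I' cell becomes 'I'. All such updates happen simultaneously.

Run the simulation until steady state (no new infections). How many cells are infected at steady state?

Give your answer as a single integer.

Answer: 22

Derivation:
Step 0 (initial): 2 infected
Step 1: +5 new -> 7 infected
Step 2: +3 new -> 10 infected
Step 3: +2 new -> 12 infected
Step 4: +3 new -> 15 infected
Step 5: +2 new -> 17 infected
Step 6: +2 new -> 19 infected
Step 7: +2 new -> 21 infected
Step 8: +1 new -> 22 infected
Step 9: +0 new -> 22 infected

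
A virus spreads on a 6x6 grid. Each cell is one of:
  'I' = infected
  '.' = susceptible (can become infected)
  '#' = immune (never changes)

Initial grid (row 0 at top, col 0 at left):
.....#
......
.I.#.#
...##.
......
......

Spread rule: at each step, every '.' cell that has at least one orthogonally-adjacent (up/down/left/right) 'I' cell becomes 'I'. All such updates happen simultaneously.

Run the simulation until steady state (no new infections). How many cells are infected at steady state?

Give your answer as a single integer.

Answer: 31

Derivation:
Step 0 (initial): 1 infected
Step 1: +4 new -> 5 infected
Step 2: +6 new -> 11 infected
Step 3: +6 new -> 17 infected
Step 4: +5 new -> 22 infected
Step 5: +5 new -> 27 infected
Step 6: +2 new -> 29 infected
Step 7: +2 new -> 31 infected
Step 8: +0 new -> 31 infected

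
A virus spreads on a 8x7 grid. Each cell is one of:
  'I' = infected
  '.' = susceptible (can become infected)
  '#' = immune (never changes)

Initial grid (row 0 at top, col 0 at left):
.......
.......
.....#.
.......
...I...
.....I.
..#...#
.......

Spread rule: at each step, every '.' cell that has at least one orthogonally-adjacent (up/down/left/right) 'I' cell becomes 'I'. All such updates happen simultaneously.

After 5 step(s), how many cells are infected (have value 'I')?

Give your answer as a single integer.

Answer: 47

Derivation:
Step 0 (initial): 2 infected
Step 1: +8 new -> 10 infected
Step 2: +10 new -> 20 infected
Step 3: +10 new -> 30 infected
Step 4: +9 new -> 39 infected
Step 5: +8 new -> 47 infected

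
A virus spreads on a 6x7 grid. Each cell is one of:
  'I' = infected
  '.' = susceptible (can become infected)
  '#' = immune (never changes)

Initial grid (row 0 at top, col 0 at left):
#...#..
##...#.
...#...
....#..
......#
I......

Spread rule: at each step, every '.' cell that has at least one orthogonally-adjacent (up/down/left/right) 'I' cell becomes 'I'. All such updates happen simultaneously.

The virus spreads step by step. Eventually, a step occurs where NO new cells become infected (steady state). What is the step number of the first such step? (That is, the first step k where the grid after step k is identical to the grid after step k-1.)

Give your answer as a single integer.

Answer: 13

Derivation:
Step 0 (initial): 1 infected
Step 1: +2 new -> 3 infected
Step 2: +3 new -> 6 infected
Step 3: +4 new -> 10 infected
Step 4: +4 new -> 14 infected
Step 5: +4 new -> 18 infected
Step 6: +3 new -> 21 infected
Step 7: +3 new -> 24 infected
Step 8: +5 new -> 29 infected
Step 9: +2 new -> 31 infected
Step 10: +1 new -> 32 infected
Step 11: +1 new -> 33 infected
Step 12: +1 new -> 34 infected
Step 13: +0 new -> 34 infected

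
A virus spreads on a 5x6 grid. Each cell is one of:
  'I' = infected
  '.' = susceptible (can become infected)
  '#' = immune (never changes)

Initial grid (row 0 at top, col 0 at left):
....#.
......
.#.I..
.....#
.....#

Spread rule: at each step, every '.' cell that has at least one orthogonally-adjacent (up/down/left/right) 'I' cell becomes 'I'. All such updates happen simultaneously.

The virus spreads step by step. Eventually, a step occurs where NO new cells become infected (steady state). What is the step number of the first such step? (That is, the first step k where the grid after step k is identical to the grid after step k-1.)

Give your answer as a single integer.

Step 0 (initial): 1 infected
Step 1: +4 new -> 5 infected
Step 2: +7 new -> 12 infected
Step 3: +6 new -> 18 infected
Step 4: +5 new -> 23 infected
Step 5: +3 new -> 26 infected
Step 6: +0 new -> 26 infected

Answer: 6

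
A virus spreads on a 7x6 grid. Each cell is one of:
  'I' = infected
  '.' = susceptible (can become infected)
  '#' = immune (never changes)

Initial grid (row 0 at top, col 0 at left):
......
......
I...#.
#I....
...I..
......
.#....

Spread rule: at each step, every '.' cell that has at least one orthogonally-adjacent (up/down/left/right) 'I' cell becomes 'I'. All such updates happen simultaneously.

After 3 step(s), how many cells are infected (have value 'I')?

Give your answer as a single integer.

Answer: 30

Derivation:
Step 0 (initial): 3 infected
Step 1: +8 new -> 11 infected
Step 2: +11 new -> 22 infected
Step 3: +8 new -> 30 infected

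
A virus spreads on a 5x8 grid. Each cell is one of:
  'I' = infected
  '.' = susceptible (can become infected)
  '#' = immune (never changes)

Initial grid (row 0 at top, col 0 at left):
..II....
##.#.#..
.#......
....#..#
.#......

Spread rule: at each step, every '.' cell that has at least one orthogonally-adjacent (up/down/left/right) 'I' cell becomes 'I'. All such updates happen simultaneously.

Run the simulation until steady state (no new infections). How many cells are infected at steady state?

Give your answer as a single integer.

Answer: 32

Derivation:
Step 0 (initial): 2 infected
Step 1: +3 new -> 5 infected
Step 2: +4 new -> 9 infected
Step 3: +4 new -> 13 infected
Step 4: +6 new -> 19 infected
Step 5: +5 new -> 24 infected
Step 6: +6 new -> 30 infected
Step 7: +1 new -> 31 infected
Step 8: +1 new -> 32 infected
Step 9: +0 new -> 32 infected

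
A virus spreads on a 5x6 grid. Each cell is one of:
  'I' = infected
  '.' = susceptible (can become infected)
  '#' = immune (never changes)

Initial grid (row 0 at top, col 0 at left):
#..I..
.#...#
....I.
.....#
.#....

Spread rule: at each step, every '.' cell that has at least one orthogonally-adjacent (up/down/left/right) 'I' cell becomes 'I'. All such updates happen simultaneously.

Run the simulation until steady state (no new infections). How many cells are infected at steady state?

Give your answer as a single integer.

Step 0 (initial): 2 infected
Step 1: +7 new -> 9 infected
Step 2: +6 new -> 15 infected
Step 3: +4 new -> 19 infected
Step 4: +3 new -> 22 infected
Step 5: +2 new -> 24 infected
Step 6: +1 new -> 25 infected
Step 7: +0 new -> 25 infected

Answer: 25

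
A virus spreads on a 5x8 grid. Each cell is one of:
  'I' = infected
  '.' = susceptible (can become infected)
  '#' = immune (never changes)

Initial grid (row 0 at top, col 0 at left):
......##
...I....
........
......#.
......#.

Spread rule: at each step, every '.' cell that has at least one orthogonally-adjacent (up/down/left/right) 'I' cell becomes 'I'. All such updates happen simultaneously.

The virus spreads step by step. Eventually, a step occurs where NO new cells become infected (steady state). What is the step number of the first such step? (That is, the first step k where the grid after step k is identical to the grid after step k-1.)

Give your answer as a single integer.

Answer: 8

Derivation:
Step 0 (initial): 1 infected
Step 1: +4 new -> 5 infected
Step 2: +7 new -> 12 infected
Step 3: +9 new -> 21 infected
Step 4: +8 new -> 29 infected
Step 5: +4 new -> 33 infected
Step 6: +2 new -> 35 infected
Step 7: +1 new -> 36 infected
Step 8: +0 new -> 36 infected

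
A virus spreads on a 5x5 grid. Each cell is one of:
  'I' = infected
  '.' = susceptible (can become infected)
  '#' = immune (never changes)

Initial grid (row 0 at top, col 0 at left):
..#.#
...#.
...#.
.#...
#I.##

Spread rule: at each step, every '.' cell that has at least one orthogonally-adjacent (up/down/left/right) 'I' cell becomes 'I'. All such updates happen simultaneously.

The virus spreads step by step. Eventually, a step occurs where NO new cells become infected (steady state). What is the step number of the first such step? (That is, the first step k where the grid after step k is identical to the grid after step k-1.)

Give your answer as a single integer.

Answer: 8

Derivation:
Step 0 (initial): 1 infected
Step 1: +1 new -> 2 infected
Step 2: +1 new -> 3 infected
Step 3: +2 new -> 5 infected
Step 4: +3 new -> 8 infected
Step 5: +3 new -> 11 infected
Step 6: +4 new -> 15 infected
Step 7: +1 new -> 16 infected
Step 8: +0 new -> 16 infected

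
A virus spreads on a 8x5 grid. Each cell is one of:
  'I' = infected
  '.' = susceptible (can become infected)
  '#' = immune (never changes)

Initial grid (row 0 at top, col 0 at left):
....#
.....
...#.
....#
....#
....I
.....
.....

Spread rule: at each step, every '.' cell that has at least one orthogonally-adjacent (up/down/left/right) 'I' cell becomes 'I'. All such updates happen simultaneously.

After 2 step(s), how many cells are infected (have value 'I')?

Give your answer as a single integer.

Answer: 7

Derivation:
Step 0 (initial): 1 infected
Step 1: +2 new -> 3 infected
Step 2: +4 new -> 7 infected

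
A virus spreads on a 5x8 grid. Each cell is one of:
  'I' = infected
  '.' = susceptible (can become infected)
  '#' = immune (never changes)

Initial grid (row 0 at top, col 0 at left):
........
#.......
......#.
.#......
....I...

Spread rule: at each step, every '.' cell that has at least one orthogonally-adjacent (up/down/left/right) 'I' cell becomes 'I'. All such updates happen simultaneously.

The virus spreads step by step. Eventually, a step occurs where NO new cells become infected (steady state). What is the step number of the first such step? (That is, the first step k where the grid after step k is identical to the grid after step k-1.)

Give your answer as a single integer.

Step 0 (initial): 1 infected
Step 1: +3 new -> 4 infected
Step 2: +5 new -> 9 infected
Step 3: +7 new -> 16 infected
Step 4: +6 new -> 22 infected
Step 5: +7 new -> 29 infected
Step 6: +5 new -> 34 infected
Step 7: +2 new -> 36 infected
Step 8: +1 new -> 37 infected
Step 9: +0 new -> 37 infected

Answer: 9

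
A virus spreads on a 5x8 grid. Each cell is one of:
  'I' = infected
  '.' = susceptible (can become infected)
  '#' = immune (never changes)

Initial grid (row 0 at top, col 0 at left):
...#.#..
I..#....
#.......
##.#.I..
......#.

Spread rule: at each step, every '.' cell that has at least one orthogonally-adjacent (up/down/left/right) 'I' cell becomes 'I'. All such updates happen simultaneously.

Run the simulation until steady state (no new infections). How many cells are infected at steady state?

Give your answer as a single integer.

Answer: 32

Derivation:
Step 0 (initial): 2 infected
Step 1: +6 new -> 8 infected
Step 2: +8 new -> 16 infected
Step 3: +8 new -> 24 infected
Step 4: +5 new -> 29 infected
Step 5: +2 new -> 31 infected
Step 6: +1 new -> 32 infected
Step 7: +0 new -> 32 infected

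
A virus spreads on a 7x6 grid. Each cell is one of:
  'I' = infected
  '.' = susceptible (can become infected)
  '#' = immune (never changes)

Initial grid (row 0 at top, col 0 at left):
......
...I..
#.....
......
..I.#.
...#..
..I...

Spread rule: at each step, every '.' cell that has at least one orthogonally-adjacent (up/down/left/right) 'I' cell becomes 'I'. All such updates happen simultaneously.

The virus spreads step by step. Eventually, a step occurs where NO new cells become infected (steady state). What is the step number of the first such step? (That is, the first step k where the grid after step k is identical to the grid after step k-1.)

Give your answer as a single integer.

Step 0 (initial): 3 infected
Step 1: +10 new -> 13 infected
Step 2: +12 new -> 25 infected
Step 3: +10 new -> 35 infected
Step 4: +3 new -> 38 infected
Step 5: +1 new -> 39 infected
Step 6: +0 new -> 39 infected

Answer: 6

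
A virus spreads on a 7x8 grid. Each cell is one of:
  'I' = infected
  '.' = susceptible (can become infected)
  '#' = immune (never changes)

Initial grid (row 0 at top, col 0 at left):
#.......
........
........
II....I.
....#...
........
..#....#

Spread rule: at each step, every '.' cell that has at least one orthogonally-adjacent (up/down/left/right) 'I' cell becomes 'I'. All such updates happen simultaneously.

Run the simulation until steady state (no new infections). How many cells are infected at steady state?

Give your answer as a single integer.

Answer: 52

Derivation:
Step 0 (initial): 3 infected
Step 1: +9 new -> 12 infected
Step 2: +14 new -> 26 infected
Step 3: +14 new -> 40 infected
Step 4: +8 new -> 48 infected
Step 5: +4 new -> 52 infected
Step 6: +0 new -> 52 infected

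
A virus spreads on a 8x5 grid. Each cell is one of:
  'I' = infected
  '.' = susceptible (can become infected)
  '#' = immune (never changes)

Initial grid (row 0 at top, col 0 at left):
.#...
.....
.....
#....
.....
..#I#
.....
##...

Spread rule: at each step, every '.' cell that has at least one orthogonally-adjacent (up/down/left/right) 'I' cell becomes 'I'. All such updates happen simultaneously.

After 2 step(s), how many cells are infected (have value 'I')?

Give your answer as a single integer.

Answer: 9

Derivation:
Step 0 (initial): 1 infected
Step 1: +2 new -> 3 infected
Step 2: +6 new -> 9 infected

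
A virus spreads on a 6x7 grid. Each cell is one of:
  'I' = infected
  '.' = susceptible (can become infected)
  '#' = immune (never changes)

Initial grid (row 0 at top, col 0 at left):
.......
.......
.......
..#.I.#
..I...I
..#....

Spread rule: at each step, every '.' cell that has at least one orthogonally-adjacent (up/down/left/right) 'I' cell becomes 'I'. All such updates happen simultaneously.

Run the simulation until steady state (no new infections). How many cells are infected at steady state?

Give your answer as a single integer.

Answer: 39

Derivation:
Step 0 (initial): 3 infected
Step 1: +8 new -> 11 infected
Step 2: +9 new -> 20 infected
Step 3: +8 new -> 28 infected
Step 4: +6 new -> 34 infected
Step 5: +4 new -> 38 infected
Step 6: +1 new -> 39 infected
Step 7: +0 new -> 39 infected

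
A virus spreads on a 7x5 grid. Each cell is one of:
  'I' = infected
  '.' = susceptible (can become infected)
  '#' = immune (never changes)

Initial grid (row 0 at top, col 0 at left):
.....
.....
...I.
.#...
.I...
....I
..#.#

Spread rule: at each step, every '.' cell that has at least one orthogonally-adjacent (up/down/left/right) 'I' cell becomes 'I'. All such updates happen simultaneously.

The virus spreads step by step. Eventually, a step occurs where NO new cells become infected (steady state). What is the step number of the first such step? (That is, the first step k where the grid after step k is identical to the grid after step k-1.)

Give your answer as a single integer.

Answer: 6

Derivation:
Step 0 (initial): 3 infected
Step 1: +9 new -> 12 infected
Step 2: +12 new -> 24 infected
Step 3: +5 new -> 29 infected
Step 4: +2 new -> 31 infected
Step 5: +1 new -> 32 infected
Step 6: +0 new -> 32 infected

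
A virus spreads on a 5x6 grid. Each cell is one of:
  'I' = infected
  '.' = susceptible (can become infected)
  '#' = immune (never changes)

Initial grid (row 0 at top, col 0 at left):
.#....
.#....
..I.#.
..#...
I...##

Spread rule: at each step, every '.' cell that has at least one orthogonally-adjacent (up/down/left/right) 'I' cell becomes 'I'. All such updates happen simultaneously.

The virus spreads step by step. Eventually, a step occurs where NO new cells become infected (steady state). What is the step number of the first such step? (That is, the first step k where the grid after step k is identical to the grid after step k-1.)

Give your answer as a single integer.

Answer: 6

Derivation:
Step 0 (initial): 2 infected
Step 1: +5 new -> 7 infected
Step 2: +6 new -> 13 infected
Step 3: +5 new -> 18 infected
Step 4: +4 new -> 22 infected
Step 5: +2 new -> 24 infected
Step 6: +0 new -> 24 infected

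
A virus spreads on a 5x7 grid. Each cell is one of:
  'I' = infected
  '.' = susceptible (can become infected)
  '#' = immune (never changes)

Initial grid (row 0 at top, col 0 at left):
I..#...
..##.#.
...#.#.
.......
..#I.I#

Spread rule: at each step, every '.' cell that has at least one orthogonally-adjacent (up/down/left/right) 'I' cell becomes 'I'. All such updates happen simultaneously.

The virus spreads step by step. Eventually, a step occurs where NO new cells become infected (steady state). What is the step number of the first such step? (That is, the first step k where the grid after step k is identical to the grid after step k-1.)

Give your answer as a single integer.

Step 0 (initial): 3 infected
Step 1: +5 new -> 8 infected
Step 2: +6 new -> 14 infected
Step 3: +6 new -> 20 infected
Step 4: +4 new -> 24 infected
Step 5: +2 new -> 26 infected
Step 6: +1 new -> 27 infected
Step 7: +0 new -> 27 infected

Answer: 7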